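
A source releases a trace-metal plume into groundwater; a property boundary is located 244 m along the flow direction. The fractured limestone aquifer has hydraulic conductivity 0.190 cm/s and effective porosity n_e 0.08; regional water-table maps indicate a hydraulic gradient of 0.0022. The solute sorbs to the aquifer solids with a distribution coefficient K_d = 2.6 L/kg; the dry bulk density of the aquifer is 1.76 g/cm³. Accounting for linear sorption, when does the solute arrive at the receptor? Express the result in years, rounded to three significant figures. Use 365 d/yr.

8.62 years

K = 0.190 cm/s × 864 = 164.2 m/d
Specific discharge q = 164.2 × 0.0022 = 0.3612 m/d
v = Ki/n = 164.2·0.0022/0.08 = 4.514 m/d
Retardation R = 1 + ρ_b·K_d/n = 1 + 1.76×2.6/0.08 = 58.20
Contaminant velocity v_c = v/R = 4.514/58.20 = 0.07757 m/d
t = L/v_c = 244/0.07757 = 3146 d
   = 3146/365 = 8.62 yr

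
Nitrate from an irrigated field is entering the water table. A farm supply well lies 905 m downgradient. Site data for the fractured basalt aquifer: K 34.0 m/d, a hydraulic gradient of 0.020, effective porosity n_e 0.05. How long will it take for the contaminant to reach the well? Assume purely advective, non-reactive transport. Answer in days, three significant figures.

Darcy flux q = K·i = 34.0 × 0.020 = 0.6800 m/d
v_s = q/n_e = 0.6800/0.05 = 13.60 m/d
t = L / v = 905 / 13.60 = 66.54 d

66.5 days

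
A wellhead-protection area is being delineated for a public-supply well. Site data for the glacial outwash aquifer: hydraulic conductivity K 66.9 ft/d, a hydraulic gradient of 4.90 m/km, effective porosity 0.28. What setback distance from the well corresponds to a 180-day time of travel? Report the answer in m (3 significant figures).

K = 66.9 ft/d × 0.3048 = 20.39 m/d
q = Ki = 20.39 × 0.0049 = 0.09992 m/d
v = Ki/n = 20.39·0.0049/0.28 = 0.3568 m/d
L = v × T = 0.3568 × 180 = 64.23 m

64.2 m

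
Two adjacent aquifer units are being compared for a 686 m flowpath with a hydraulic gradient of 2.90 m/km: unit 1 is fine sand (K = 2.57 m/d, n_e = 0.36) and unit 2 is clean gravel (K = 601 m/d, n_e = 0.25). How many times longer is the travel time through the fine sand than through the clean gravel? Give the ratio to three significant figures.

337

Unit 1 (fine sand): v = 2.57×0.0029/0.36 = 0.02070 m/d, t = 686/0.02070 = 33140 d
Unit 2 (clean gravel): v = 601×0.0029/0.25 = 6.972 m/d, t = 686/6.972 = 98.40 d
t(fine sand) / t(clean gravel) = 33140/98.40 = 337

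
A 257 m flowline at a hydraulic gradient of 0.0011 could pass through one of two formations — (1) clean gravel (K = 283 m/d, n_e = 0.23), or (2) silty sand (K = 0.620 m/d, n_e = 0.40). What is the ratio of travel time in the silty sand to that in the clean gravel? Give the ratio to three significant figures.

794

Unit 1 (clean gravel): v = 283×0.0011/0.23 = 1.353 m/d, t = 257/1.353 = 189.9 d
Unit 2 (silty sand): v = 0.620×0.0011/0.40 = 0.001705 m/d, t = 257/0.001705 = 150700 d
t(silty sand) / t(clean gravel) = 150700/189.9 = 794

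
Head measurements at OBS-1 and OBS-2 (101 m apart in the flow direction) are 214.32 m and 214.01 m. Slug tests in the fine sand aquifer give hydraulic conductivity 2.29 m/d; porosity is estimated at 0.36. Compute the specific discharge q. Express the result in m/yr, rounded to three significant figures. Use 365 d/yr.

Hydraulic gradient i = (214.32 − 214.01) / 101 = 0.31 / 101 = 0.003069
q = Ki = 2.29 × 0.003069 = 0.007029 m/d
   = 0.007029 × 365 = 2.57 m/yr

2.57 m/yr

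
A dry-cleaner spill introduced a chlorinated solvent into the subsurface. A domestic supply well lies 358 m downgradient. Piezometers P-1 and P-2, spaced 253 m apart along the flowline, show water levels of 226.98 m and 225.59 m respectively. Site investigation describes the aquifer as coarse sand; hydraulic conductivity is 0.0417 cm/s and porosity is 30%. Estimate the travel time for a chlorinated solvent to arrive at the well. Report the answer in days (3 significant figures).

543 days

Hydraulic gradient i = (226.98 − 225.59) / 253 = 1.39 / 253 = 0.005494
K = 0.0417 cm/s × 864 = 36.03 m/d
q = Ki = 36.03 × 0.005494 = 0.1979 m/d
Seepage velocity v = q / n = 0.1979 / 0.30 = 0.6598 m/d
t = L / v = 358 / 0.6598 = 542.6 d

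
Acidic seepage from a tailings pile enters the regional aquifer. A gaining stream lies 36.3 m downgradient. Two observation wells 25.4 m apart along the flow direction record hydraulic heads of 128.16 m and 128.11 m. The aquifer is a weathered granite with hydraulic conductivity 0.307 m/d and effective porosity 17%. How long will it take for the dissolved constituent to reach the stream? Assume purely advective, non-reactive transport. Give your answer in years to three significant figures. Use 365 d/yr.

Hydraulic gradient i = (128.16 − 128.11) / 25.4 = 0.05 / 25.4 = 0.001969
q = Ki = 0.307 × 0.001969 = 6.043e-4 m/d
Seepage velocity v = q / n = 6.043e-4 / 0.17 = 0.003555 m/d
t = L / v = 36.3 / 0.003555 = 10210 d
   = 10210 / 365 = 28.0 yr

28.0 years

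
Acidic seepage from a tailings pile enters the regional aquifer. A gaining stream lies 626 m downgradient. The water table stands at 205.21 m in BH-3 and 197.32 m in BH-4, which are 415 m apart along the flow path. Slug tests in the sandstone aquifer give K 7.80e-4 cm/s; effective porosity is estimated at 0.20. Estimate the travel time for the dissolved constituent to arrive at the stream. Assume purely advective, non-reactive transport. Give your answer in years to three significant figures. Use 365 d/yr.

26.8 years

Hydraulic gradient i = (205.21 − 197.32) / 415 = 7.89 / 415 = 0.01901
K = 7.80e-4 cm/s × 864 = 0.6739 m/d
Specific discharge q = 0.6739 × 0.01901 = 0.01281 m/d
Average linear velocity = 0.01281 / 0.20 = 0.06406 m/d
t = L / v = 626 / 0.06406 = 9772 d
   = 9772 / 365 = 26.8 yr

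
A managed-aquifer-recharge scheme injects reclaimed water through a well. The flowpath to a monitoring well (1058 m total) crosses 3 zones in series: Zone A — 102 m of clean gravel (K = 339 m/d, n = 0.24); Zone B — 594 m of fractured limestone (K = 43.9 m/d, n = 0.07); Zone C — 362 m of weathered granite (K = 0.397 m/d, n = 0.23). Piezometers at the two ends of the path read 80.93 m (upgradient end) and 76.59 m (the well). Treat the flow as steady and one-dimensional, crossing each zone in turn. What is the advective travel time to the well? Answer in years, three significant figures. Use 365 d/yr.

87.3 years

Total head drop ΔH = 80.93 − 76.59 = 4.34 m
Steady 1-D flow in series ⇒ the Darcy flux q is identical in every zone and the zone head losses add (resistances L/K in series).
Σ(L/K) = 102/339 + 594/43.9 + 362/0.397 = 0.3009 + 13.53 + 911.8 = 925.7 d
q = ΔH / Σ(L/K) = 4.34 / 925.7 = 0.004688 m/d (same in every zone)
Zone A: v = q/n = 0.004688/0.24 = 0.01954 m/d → t_A = 102/0.01954 = 5221 d
Zone B: v = q/n = 0.004688/0.07 = 0.06698 m/d → t_B = 594/0.06698 = 8869 d
Zone C: v = q/n = 0.004688/0.23 = 0.02038 m/d → t_C = 362/0.02038 = 17760 d
Total t = 5221 + 8869 + 17760 = 31850 d
   = 31850 / 365 = 87.3 yr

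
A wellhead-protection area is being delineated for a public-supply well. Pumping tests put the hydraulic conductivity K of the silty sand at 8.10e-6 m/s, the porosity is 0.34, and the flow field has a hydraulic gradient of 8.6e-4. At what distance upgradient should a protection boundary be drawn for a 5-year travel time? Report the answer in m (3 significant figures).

K = 8.10e-6 m/s × 86400 s/d = 0.6998 m/d
Darcy flux q = K·i = 0.6998 × 8.6e-4 = 6.019e-4 m/d
Average linear velocity = 6.019e-4 / 0.34 = 0.001770 m/d
T = 5 yr × 365 = 1825 d
L = v × T = 0.001770 × 1825 = 3.231 m

3.23 m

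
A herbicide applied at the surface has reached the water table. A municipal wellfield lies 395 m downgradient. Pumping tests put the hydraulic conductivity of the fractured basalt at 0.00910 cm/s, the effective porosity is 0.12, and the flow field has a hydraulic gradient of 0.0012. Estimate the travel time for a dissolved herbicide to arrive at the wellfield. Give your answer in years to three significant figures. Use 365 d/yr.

13.8 years

K = 0.00910 cm/s × 864 = 7.862 m/d
q = Ki = 7.862 × 0.0012 = 0.009435 m/d
v_s = q/n_e = 0.009435/0.12 = 0.07862 m/d
t = L / v = 395 / 0.07862 = 5024 d
   = 5024 / 365 = 13.8 yr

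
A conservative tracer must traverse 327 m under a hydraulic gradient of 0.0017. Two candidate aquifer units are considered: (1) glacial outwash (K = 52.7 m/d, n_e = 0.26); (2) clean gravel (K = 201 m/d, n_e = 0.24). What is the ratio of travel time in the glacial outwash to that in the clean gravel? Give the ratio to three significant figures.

4.13

Unit 1 (glacial outwash): v = 52.7×0.0017/0.26 = 0.3446 m/d, t = 327/0.3446 = 949.0 d
Unit 2 (clean gravel): v = 201×0.0017/0.24 = 1.424 m/d, t = 327/1.424 = 229.7 d
t(glacial outwash) / t(clean gravel) = 949.0/229.7 = 4.13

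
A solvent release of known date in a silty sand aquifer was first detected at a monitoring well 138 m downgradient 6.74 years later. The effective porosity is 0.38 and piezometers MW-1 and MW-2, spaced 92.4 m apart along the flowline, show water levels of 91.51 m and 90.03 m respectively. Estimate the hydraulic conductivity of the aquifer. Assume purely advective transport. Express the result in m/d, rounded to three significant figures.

1.33 m/d

Hydraulic gradient i = (91.51 − 90.03) / 92.4 = 1.48 / 92.4 = 0.01602
t = 6.74 years = 2460 d
v = L / t = 138 / 2460 = 0.05610 m/d
K = v · n / i = 0.05610 × 0.38 / 0.01602 = 1.33 m/d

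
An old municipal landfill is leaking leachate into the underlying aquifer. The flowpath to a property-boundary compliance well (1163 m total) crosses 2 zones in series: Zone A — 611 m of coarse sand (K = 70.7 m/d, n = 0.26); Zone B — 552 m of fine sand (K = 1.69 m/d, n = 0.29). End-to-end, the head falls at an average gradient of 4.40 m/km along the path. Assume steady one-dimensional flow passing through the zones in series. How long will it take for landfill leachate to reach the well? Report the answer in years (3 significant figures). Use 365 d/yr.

Steady 1-D flow in series ⇒ the Darcy flux q is identical in every zone and the zone head losses add (resistances L/K in series).
Σ(L/K) = 611/70.7 + 552/1.69 = 8.642 + 326.6 = 335.3 d
K_eq = L_total / Σ(L/K) = 1163 / 335.3 = 3.469 m/d
q = K_eq · i = 3.469 × 0.0044 = 0.01526 m/d (same in every zone)
Zone A: v = q/n = 0.01526/0.26 = 0.05870 m/d → t_A = 611/0.05870 = 10410 d
Zone B: v = q/n = 0.01526/0.29 = 0.05263 m/d → t_B = 552/0.05263 = 10490 d
Total t = 10410 + 10490 = 20900 d
   = 20900 / 365 = 57.3 yr

57.3 years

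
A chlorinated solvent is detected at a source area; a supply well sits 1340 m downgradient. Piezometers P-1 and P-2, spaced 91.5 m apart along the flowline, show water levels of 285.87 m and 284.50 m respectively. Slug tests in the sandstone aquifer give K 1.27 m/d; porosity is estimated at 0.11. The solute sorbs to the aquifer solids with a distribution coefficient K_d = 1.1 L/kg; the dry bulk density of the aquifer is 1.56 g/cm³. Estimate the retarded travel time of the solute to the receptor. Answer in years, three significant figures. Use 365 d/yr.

353 years

Hydraulic gradient i = (285.87 − 284.50) / 91.5 = 1.37 / 91.5 = 0.01497
Darcy flux q = K·i = 1.27 × 0.01497 = 0.01902 m/d
v = Ki/n = 1.27·0.01497/0.11 = 0.1729 m/d
Retardation R = 1 + ρ_b·K_d/n = 1 + 1.56×1.1/0.11 = 16.60
Contaminant velocity v_c = v/R = 0.1729/16.60 = 0.01041 m/d
t = L/v_c = 1340/0.01041 = 128700 d
   = 128700/365 = 353 yr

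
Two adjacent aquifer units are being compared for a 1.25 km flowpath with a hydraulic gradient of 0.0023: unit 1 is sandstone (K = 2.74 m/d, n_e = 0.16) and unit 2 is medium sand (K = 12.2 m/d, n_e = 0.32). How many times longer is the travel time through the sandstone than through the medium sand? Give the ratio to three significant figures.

Unit 1 (sandstone): v = 2.74×0.0023/0.16 = 0.03939 m/d, t = 1250/0.03939 = 31740 d
Unit 2 (medium sand): v = 12.2×0.0023/0.32 = 0.08769 m/d, t = 1250/0.08769 = 14260 d
t(sandstone) / t(medium sand) = 31740/14260 = 2.23

2.23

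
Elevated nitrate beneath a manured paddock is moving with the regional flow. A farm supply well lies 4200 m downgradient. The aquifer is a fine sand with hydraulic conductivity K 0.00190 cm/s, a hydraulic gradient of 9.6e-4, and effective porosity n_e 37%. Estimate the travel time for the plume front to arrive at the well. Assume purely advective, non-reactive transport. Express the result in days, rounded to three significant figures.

986000 days

K = 0.00190 cm/s × 864 = 1.642 m/d
Darcy flux q = K·i = 1.642 × 9.6e-4 = 0.001576 m/d
Average linear velocity = 0.001576 / 0.37 = 0.004259 m/d
t = L / v = 4200 / 0.004259 = 986100 d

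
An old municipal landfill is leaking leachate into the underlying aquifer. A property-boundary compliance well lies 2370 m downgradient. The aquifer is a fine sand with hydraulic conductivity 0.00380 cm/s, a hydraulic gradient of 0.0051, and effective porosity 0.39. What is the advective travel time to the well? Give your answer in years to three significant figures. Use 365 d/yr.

151 years

K = 0.00380 cm/s × 864 = 3.283 m/d
Specific discharge q = 3.283 × 0.0051 = 0.01674 m/d
v = Ki/n = 3.283·0.0051/0.39 = 0.04293 m/d
t = L / v = 2370 / 0.04293 = 55200 d
   = 55200 / 365 = 151 yr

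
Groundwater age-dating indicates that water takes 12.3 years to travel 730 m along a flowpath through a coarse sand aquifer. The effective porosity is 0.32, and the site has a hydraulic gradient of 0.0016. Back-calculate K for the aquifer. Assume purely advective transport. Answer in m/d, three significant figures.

t = 12.3 years = 4490 d
v = L / t = 730 / 4490 = 0.1626 m/d
K = v · n / i = 0.1626 × 0.32 / 0.0016 = 32.5 m/d

32.5 m/d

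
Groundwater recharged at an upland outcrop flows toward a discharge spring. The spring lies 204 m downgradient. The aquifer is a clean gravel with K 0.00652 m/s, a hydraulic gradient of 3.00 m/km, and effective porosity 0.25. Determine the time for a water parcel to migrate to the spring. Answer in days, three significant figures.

K = 0.00652 m/s × 86400 s/d = 563.3 m/d
Specific discharge q = 563.3 × 0.0030 = 1.690 m/d
v_s = q/n_e = 1.690/0.25 = 6.760 m/d
t = L / v = 204 / 6.760 = 30.18 d

30.2 days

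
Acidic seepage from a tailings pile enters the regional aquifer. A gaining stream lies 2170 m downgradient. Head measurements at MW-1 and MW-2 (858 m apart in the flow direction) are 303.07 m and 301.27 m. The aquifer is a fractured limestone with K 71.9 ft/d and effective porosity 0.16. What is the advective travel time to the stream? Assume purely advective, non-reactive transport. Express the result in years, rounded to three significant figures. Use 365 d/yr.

20.7 years

Hydraulic gradient i = (303.07 − 301.27) / 858 = 1.80 / 858 = 0.002098
K = 71.9 ft/d × 0.3048 = 21.92 m/d
Darcy flux q = K·i = 21.92 × 0.002098 = 0.04598 m/d
v_s = q/n_e = 0.04598/0.16 = 0.2873 m/d
t = L / v = 2170 / 0.2873 = 7552 d
   = 7552 / 365 = 20.7 yr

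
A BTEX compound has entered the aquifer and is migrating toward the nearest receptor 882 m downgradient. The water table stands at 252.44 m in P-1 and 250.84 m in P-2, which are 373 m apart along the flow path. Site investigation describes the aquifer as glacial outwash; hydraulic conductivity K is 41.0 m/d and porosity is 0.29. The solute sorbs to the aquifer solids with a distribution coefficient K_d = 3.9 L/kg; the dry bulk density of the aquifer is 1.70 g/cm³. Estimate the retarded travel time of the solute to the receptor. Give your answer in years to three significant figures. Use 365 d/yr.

95.1 years

Hydraulic gradient i = (252.44 − 250.84) / 373 = 1.60 / 373 = 0.004290
q = Ki = 41.0 × 0.004290 = 0.1759 m/d
v = Ki/n = 41.0·0.004290/0.29 = 0.6065 m/d
Retardation R = 1 + ρ_b·K_d/n = 1 + 1.70×3.9/0.29 = 23.86
Contaminant velocity v_c = v/R = 0.6065/23.86 = 0.02541 m/d
t = L/v_c = 882/0.02541 = 34700 d
   = 34700/365 = 95.1 yr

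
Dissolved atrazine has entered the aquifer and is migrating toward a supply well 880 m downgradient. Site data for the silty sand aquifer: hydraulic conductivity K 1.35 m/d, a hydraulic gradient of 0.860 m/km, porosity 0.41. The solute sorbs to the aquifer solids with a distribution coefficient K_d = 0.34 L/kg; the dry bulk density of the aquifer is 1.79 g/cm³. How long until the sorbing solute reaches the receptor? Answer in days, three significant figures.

772000 days

Specific discharge q = 1.35 × 8.6e-4 = 0.001161 m/d
Average linear velocity = 0.001161 / 0.41 = 0.002832 m/d
Retardation R = 1 + ρ_b·K_d/n = 1 + 1.79×0.34/0.41 = 2.484
Contaminant velocity v_c = v/R = 0.002832/2.484 = 0.001140 m/d
t = L/v_c = 880/0.001140 = 772100 d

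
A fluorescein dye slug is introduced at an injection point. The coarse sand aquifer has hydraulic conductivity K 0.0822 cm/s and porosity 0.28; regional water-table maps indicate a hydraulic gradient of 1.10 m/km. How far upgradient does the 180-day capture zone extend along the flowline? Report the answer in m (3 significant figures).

K = 0.0822 cm/s × 864 = 71.02 m/d
Specific discharge q = 71.02 × 0.0011 = 0.07812 m/d
Average linear velocity = 0.07812 / 0.28 = 0.2790 m/d
L = v × T = 0.2790 × 180 = 50.22 m

50.2 m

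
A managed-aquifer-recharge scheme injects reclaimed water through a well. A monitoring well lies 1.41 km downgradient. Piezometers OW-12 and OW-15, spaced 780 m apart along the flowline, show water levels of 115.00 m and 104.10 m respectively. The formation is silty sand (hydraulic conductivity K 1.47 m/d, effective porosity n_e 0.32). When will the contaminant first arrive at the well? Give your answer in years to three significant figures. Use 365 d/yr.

60.2 years

Hydraulic gradient i = (115.00 − 104.10) / 780 = 10.90 / 780 = 0.01397
Darcy flux q = K·i = 1.47 × 0.01397 = 0.02054 m/d
v = Ki/n = 1.47·0.01397/0.32 = 0.06419 m/d
L = 1.41 km = 1410 m
t = L / v = 1410 / 0.06419 = 21960 d
   = 21960 / 365 = 60.2 yr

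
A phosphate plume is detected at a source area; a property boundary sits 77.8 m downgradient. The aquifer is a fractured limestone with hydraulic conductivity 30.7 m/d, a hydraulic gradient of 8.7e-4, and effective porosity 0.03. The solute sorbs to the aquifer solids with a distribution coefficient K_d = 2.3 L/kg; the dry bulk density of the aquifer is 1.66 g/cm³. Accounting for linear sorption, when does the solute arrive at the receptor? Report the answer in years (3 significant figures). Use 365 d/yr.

q = Ki = 30.7 × 8.7e-4 = 0.02671 m/d
Average linear velocity = 0.02671 / 0.03 = 0.8903 m/d
Retardation R = 1 + ρ_b·K_d/n = 1 + 1.66×2.3/0.03 = 128.3
Contaminant velocity v_c = v/R = 0.8903/128.3 = 0.006941 m/d
t = L/v_c = 77.8/0.006941 = 11210 d
   = 11210/365 = 30.7 yr

30.7 years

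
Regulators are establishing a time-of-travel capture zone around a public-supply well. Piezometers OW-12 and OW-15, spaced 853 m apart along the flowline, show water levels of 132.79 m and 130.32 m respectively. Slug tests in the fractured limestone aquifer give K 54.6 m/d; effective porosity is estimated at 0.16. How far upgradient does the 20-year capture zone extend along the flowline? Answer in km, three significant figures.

7.21 km

Hydraulic gradient i = (132.79 − 130.32) / 853 = 2.47 / 853 = 0.002896
q = Ki = 54.6 × 0.002896 = 0.1581 m/d
v_s = q/n_e = 0.1581/0.16 = 0.9881 m/d
T = 20 yr × 365 = 7300 d
L = v × T = 0.9881 × 7300 = 7213 m
   = 7.21 km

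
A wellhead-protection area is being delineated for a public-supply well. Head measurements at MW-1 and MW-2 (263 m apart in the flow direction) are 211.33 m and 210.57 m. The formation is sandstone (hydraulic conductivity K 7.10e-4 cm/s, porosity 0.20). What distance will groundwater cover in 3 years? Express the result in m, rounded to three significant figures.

Hydraulic gradient i = (211.33 − 210.57) / 263 = 0.76 / 263 = 0.002890
K = 7.10e-4 cm/s × 864 = 0.6134 m/d
q = Ki = 0.6134 × 0.002890 = 0.001773 m/d
v = Ki/n = 0.6134·0.002890/0.20 = 0.008863 m/d
T = 3 yr × 365 = 1095 d
L = v × T = 0.008863 × 1095 = 9.705 m

9.71 m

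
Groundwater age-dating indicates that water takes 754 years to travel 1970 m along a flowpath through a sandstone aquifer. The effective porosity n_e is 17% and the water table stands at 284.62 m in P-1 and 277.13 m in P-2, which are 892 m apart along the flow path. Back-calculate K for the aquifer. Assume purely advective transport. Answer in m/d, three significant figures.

0.145 m/d

Hydraulic gradient i = (284.62 − 277.13) / 892 = 7.49 / 892 = 0.008397
t = 754 years = 275200 d
v = L / t = 1970 / 275200 = 0.007158 m/d
K = v · n / i = 0.007158 × 0.17 / 0.008397 = 0.145 m/d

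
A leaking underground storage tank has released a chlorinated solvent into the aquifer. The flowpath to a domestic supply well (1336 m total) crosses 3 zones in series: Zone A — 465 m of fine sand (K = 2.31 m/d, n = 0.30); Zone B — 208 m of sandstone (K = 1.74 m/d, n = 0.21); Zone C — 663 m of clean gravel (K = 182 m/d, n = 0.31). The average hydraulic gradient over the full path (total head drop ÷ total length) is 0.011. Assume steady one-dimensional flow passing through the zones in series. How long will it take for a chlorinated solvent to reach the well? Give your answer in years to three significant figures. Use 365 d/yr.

23.5 years

Continuity: the same q passes through each zone, so ΔH = q·Σ(L_j/K_j) — the zones act as resistances in series.
Σ(L/K) = 465/2.31 + 208/1.74 + 663/182 = 201.3 + 119.5 + 3.643 = 324.5 d
K_eq = L_total / Σ(L/K) = 1336 / 324.5 = 4.117 m/d
q = K_eq · i = 4.117 × 0.011 = 0.04529 m/d (same in every zone)
Zone A: v = q/n = 0.04529/0.30 = 0.1510 m/d → t_A = 465/0.1510 = 3080 d
Zone B: v = q/n = 0.04529/0.21 = 0.2157 m/d → t_B = 208/0.2157 = 964.4 d
Zone C: v = q/n = 0.04529/0.31 = 0.1461 m/d → t_C = 663/0.1461 = 4538 d
Total t = 3080 + 964.4 + 4538 = 8583 d
   = 8583 / 365 = 23.5 yr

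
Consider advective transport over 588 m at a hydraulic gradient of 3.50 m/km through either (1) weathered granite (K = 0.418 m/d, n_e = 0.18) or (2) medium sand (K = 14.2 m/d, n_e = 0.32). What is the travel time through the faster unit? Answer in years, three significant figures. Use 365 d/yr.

10.4 years

Unit 1 (weathered granite): v = 0.418×0.0035/0.18 = 0.008128 m/d, t = 588/0.008128 = 72340 d
Unit 2 (medium sand): v = 14.2×0.0035/0.32 = 0.1553 m/d, t = 588/0.1553 = 3786 d
Faster: 3786 d / 365 = 10.4 yr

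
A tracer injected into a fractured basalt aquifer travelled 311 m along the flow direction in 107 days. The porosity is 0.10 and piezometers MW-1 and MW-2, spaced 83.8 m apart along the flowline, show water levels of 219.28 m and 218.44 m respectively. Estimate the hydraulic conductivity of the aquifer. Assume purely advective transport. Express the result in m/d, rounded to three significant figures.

29.0 m/d

Hydraulic gradient i = (219.28 − 218.44) / 83.8 = 0.84 / 83.8 = 0.01002
v = L / t = 311 / 107 = 2.907 m/d
K = v · n / i = 2.907 × 0.10 / 0.01002 = 29.0 m/d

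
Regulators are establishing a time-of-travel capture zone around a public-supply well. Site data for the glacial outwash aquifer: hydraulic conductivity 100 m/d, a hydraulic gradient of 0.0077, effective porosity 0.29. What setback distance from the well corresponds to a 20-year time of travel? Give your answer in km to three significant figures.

19.4 km

Specific discharge q = 100 × 0.0077 = 0.7700 m/d
v_s = q/n_e = 0.7700/0.29 = 2.655 m/d
T = 20 yr × 365 = 7300 d
L = v × T = 2.655 × 7300 = 19380 m
   = 19.4 km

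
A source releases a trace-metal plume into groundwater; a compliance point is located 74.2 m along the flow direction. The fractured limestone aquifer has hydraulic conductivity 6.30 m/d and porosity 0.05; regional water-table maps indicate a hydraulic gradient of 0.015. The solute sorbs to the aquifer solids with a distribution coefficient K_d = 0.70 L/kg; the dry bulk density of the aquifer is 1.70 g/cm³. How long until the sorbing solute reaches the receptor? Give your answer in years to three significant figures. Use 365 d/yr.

2.67 years

q = Ki = 6.30 × 0.015 = 0.09450 m/d
v = Ki/n = 6.30·0.015/0.05 = 1.890 m/d
Retardation R = 1 + ρ_b·K_d/n = 1 + 1.70×0.70/0.05 = 24.80
Contaminant velocity v_c = v/R = 1.890/24.80 = 0.07621 m/d
t = L/v_c = 74.2/0.07621 = 973.6 d
   = 973.6/365 = 2.67 yr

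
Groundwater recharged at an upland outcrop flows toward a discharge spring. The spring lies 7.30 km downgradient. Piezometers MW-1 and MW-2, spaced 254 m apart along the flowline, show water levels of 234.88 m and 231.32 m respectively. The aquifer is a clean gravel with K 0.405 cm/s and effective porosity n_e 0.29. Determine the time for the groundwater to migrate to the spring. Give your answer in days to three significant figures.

432 days

Hydraulic gradient i = (234.88 − 231.32) / 254 = 3.56 / 254 = 0.01402
K = 0.405 cm/s × 864 = 349.9 m/d
Specific discharge q = 349.9 × 0.01402 = 4.904 m/d
v_s = q/n_e = 4.904/0.29 = 16.91 m/d
L = 7.30 km = 7300 m
t = L / v = 7300 / 16.91 = 431.7 d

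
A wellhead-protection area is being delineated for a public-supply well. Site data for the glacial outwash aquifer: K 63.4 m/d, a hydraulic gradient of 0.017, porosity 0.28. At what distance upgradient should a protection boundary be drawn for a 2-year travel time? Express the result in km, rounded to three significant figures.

2.81 km

q = Ki = 63.4 × 0.017 = 1.078 m/d
Seepage velocity v = q / n = 1.078 / 0.28 = 3.849 m/d
T = 2 yr × 365 = 730 d
L = v × T = 3.849 × 730 = 2810 m
   = 2.81 km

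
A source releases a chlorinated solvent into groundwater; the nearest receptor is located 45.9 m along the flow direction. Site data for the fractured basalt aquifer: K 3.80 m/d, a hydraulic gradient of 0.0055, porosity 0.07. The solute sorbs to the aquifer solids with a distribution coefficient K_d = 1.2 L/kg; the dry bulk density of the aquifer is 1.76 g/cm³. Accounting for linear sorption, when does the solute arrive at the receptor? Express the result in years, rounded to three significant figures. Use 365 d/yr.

13.1 years

Darcy flux q = K·i = 3.80 × 0.0055 = 0.02090 m/d
v = Ki/n = 3.80·0.0055/0.07 = 0.2986 m/d
Retardation R = 1 + ρ_b·K_d/n = 1 + 1.76×1.2/0.07 = 31.17
Contaminant velocity v_c = v/R = 0.2986/31.17 = 0.009578 m/d
t = L/v_c = 45.9/0.009578 = 4792 d
   = 4792/365 = 13.1 yr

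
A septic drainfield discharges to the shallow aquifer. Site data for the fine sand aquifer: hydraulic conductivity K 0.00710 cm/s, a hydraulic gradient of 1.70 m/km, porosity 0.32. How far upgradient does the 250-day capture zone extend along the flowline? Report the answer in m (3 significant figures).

8.15 m

K = 0.00710 cm/s × 864 = 6.134 m/d
q = Ki = 6.134 × 0.0017 = 0.01043 m/d
Average linear velocity = 0.01043 / 0.32 = 0.03259 m/d
L = v × T = 0.03259 × 250 = 8.147 m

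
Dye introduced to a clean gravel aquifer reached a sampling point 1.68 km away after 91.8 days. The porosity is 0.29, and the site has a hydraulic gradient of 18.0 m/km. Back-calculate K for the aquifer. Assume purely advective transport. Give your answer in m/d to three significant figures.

L = 1.68 km = 1680 m
v = L / t = 1680 / 91.8 = 18.30 m/d
K = v · n / i = 18.30 × 0.29 / 0.018 = 295 m/d

295 m/d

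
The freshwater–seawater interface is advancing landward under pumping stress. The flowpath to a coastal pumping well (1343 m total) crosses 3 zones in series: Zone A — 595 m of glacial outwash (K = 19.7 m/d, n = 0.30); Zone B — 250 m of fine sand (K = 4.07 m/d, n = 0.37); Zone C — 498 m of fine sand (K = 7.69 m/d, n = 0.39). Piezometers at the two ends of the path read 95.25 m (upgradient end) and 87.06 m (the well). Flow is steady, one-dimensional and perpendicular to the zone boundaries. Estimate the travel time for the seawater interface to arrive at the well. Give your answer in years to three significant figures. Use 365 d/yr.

Total head drop ΔH = 95.25 − 87.06 = 8.19 m
Steady 1-D flow in series ⇒ the Darcy flux q is identical in every zone and the zone head losses add (resistances L/K in series).
Σ(L/K) = 595/19.7 + 250/4.07 + 498/7.69 = 30.20 + 61.43 + 64.76 = 156.4 d
q = ΔH / Σ(L/K) = 8.19 / 156.4 = 0.05237 m/d (same in every zone)
Zone A: v = q/n = 0.05237/0.30 = 0.1746 m/d → t_A = 595/0.1746 = 3408 d
Zone B: v = q/n = 0.05237/0.37 = 0.1415 m/d → t_B = 250/0.1415 = 1766 d
Zone C: v = q/n = 0.05237/0.39 = 0.1343 m/d → t_C = 498/0.1343 = 3709 d
Total t = 3408 + 1766 + 3709 = 8883 d
   = 8883 / 365 = 24.3 yr

24.3 years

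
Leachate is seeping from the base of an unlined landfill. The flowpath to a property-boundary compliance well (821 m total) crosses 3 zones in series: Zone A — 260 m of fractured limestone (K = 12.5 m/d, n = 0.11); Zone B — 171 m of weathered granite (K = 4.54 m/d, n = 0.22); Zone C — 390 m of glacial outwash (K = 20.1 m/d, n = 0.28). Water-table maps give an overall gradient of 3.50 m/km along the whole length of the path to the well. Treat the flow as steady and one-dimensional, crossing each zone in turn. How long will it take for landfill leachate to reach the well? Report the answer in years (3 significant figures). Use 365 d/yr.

13.0 years

Continuity: the same q passes through each zone, so ΔH = q·Σ(L_j/K_j) — the zones act as resistances in series.
Σ(L/K) = 260/12.5 + 171/4.54 + 390/20.1 = 20.80 + 37.67 + 19.40 = 77.87 d
K_eq = L_total / Σ(L/K) = 821 / 77.87 = 10.54 m/d
q = K_eq · i = 10.54 × 0.0035 = 0.03690 m/d (same in every zone)
Zone A: v = q/n = 0.03690/0.11 = 0.3355 m/d → t_A = 260/0.3355 = 775.0 d
Zone B: v = q/n = 0.03690/0.22 = 0.1677 m/d → t_B = 171/0.1677 = 1019 d
Zone C: v = q/n = 0.03690/0.28 = 0.1318 m/d → t_C = 390/0.1318 = 2959 d
Total t = 775.0 + 1019 + 2959 = 4754 d
   = 4754 / 365 = 13.0 yr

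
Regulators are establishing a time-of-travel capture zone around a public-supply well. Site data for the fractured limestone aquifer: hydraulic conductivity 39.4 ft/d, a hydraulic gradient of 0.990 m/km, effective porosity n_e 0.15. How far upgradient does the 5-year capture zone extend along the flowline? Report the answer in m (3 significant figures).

145 m

K = 39.4 ft/d × 0.3048 = 12.01 m/d
Specific discharge q = 12.01 × 9.9e-4 = 0.01189 m/d
Average linear velocity = 0.01189 / 0.15 = 0.07926 m/d
T = 5 yr × 365 = 1825 d
L = v × T = 0.07926 × 1825 = 144.6 m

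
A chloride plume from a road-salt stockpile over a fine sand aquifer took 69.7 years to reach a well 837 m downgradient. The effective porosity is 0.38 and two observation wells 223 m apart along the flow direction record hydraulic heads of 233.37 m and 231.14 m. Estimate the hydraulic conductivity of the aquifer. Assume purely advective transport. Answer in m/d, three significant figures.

1.25 m/d

Hydraulic gradient i = (233.37 − 231.14) / 223 = 2.23 / 223 = 0.01000
t = 69.7 years = 25440 d
v = L / t = 837 / 25440 = 0.03290 m/d
K = v · n / i = 0.03290 × 0.38 / 0.01000 = 1.25 m/d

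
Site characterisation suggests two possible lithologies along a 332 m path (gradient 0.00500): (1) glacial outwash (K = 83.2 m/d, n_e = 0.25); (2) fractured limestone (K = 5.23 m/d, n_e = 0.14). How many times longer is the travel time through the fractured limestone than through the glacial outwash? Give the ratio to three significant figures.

Unit 1 (glacial outwash): v = 83.2×0.0050/0.25 = 1.664 m/d, t = 332/1.664 = 199.5 d
Unit 2 (fractured limestone): v = 5.23×0.0050/0.14 = 0.1868 m/d, t = 332/0.1868 = 1777 d
t(fractured limestone) / t(glacial outwash) = 1777/199.5 = 8.91

8.91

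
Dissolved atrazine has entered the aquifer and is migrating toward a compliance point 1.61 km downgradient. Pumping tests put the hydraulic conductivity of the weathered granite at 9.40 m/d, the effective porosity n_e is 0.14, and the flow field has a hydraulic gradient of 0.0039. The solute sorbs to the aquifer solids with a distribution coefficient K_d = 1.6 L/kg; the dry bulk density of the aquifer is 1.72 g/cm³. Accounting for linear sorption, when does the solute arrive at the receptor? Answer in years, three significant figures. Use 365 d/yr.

Specific discharge q = 9.40 × 0.0039 = 0.03666 m/d
v = Ki/n = 9.40·0.0039/0.14 = 0.2619 m/d
Retardation R = 1 + ρ_b·K_d/n = 1 + 1.72×1.6/0.14 = 20.66
Contaminant velocity v_c = v/R = 0.2619/20.66 = 0.01268 m/d
L = 1.61 km = 1610 m
t = L/v_c = 1610/0.01268 = 127000 d
   = 127000/365 = 348 yr

348 years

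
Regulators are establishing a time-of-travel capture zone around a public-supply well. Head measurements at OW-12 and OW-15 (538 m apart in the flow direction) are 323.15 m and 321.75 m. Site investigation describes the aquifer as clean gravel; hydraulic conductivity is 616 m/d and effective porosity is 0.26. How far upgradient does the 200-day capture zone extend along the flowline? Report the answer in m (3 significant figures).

1230 m

Hydraulic gradient i = (323.15 − 321.75) / 538 = 1.40 / 538 = 0.002602
Specific discharge q = 616 × 0.002602 = 1.603 m/d
Seepage velocity v = q / n = 1.603 / 0.26 = 6.165 m/d
L = v × T = 6.165 × 200 = 1233 m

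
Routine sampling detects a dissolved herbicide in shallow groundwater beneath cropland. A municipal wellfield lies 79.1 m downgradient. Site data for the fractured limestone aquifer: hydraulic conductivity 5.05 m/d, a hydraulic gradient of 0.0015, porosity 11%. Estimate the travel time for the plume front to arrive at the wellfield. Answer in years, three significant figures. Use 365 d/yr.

q = Ki = 5.05 × 0.0015 = 0.007575 m/d
Seepage velocity v = q / n = 0.007575 / 0.11 = 0.06886 m/d
t = L / v = 79.1 / 0.06886 = 1149 d
   = 1149 / 365 = 3.15 yr

3.15 years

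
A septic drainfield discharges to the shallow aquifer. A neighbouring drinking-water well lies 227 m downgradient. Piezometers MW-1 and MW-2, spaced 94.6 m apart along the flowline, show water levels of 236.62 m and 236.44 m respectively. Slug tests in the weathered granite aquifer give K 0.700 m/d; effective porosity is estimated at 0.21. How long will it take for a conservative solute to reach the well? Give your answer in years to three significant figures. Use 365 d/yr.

Hydraulic gradient i = (236.62 − 236.44) / 94.6 = 0.18 / 94.6 = 0.001903
Darcy flux q = K·i = 0.700 × 0.001903 = 0.001332 m/d
Seepage velocity v = q / n = 0.001332 / 0.21 = 0.006342 m/d
t = L / v = 227 / 0.006342 = 35790 d
   = 35790 / 365 = 98.1 yr

98.1 years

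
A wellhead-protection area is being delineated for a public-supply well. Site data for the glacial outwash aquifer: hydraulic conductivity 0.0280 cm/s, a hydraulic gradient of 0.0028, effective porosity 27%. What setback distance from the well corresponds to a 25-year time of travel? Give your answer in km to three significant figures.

K = 0.0280 cm/s × 864 = 24.19 m/d
Specific discharge q = 24.19 × 0.0028 = 0.06774 m/d
Seepage velocity v = q / n = 0.06774 / 0.27 = 0.2509 m/d
T = 25 yr × 365 = 9125 d
L = v × T = 0.2509 × 9125 = 2289 m
   = 2.29 km

2.29 km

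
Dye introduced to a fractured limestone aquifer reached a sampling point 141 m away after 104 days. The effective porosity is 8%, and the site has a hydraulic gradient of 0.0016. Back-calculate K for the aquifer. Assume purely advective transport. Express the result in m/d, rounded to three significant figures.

67.8 m/d

v = L / t = 141 / 104 = 1.356 m/d
K = v · n / i = 1.356 × 0.08 / 0.0016 = 67.8 m/d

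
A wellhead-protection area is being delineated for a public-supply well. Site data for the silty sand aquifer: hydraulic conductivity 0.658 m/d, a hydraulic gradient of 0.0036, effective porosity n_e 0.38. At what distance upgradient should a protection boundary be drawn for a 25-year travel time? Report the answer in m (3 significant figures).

Specific discharge q = 0.658 × 0.0036 = 0.002369 m/d
v = Ki/n = 0.658·0.0036/0.38 = 0.006234 m/d
T = 25 yr × 365 = 9125 d
L = v × T = 0.006234 × 9125 = 56.88 m

56.9 m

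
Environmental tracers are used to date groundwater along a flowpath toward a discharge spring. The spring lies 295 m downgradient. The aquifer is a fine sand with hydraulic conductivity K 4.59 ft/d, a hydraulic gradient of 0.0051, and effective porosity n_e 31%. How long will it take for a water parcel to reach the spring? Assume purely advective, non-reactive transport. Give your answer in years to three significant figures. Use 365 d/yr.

K = 4.59 ft/d × 0.3048 = 1.399 m/d
Specific discharge q = 1.399 × 0.0051 = 0.007135 m/d
Average linear velocity = 0.007135 / 0.31 = 0.02302 m/d
t = L / v = 295 / 0.02302 = 12820 d
   = 12820 / 365 = 35.1 yr

35.1 years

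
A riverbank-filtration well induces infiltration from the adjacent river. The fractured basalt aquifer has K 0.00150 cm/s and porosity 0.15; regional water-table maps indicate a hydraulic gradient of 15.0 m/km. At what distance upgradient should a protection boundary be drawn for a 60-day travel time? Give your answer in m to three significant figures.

7.78 m

K = 0.00150 cm/s × 864 = 1.296 m/d
Specific discharge q = 1.296 × 0.015 = 0.01944 m/d
Average linear velocity = 0.01944 / 0.15 = 0.1296 m/d
L = v × T = 0.1296 × 60 = 7.776 m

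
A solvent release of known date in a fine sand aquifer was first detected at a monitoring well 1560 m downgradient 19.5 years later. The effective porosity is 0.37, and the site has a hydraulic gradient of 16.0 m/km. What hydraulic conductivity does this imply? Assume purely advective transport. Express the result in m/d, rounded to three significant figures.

t = 19.5 years = 7118 d
v = L / t = 1560 / 7118 = 0.2192 m/d
K = v · n / i = 0.2192 × 0.37 / 0.016 = 5.07 m/d

5.07 m/d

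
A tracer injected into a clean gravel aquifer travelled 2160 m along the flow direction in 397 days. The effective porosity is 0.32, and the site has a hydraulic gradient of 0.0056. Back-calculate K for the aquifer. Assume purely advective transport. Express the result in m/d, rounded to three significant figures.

v = L / t = 2160 / 397 = 5.441 m/d
K = v · n / i = 5.441 × 0.32 / 0.0056 = 311 m/d

311 m/d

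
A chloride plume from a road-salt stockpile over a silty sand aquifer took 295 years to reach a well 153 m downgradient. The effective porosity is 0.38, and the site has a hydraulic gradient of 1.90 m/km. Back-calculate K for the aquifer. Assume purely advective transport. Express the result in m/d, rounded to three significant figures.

t = 295 years = 107700 d
v = L / t = 153 / 107700 = 0.001421 m/d
K = v · n / i = 0.001421 × 0.38 / 0.0019 = 0.284 m/d

0.284 m/d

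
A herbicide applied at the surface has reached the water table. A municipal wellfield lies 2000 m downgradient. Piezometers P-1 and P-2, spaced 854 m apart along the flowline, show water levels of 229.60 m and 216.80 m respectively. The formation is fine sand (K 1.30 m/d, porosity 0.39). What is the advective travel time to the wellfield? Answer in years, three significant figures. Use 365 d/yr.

110 years

Hydraulic gradient i = (229.60 − 216.80) / 854 = 12.80 / 854 = 0.01499
q = Ki = 1.30 × 0.01499 = 0.01948 m/d
v = Ki/n = 1.30·0.01499/0.39 = 0.04996 m/d
t = L / v = 2000 / 0.04996 = 40030 d
   = 40030 / 365 = 110 yr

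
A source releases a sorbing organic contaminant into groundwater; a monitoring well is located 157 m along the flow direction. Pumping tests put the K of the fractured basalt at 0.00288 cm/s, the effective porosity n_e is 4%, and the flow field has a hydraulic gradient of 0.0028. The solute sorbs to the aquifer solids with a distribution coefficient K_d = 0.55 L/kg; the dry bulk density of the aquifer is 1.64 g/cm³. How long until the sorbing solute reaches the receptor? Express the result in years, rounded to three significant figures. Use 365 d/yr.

K = 0.00288 cm/s × 864 = 2.488 m/d
Specific discharge q = 2.488 × 0.0028 = 0.006967 m/d
v_s = q/n_e = 0.006967/0.04 = 0.1742 m/d
Retardation R = 1 + ρ_b·K_d/n = 1 + 1.64×0.55/0.04 = 23.55
Contaminant velocity v_c = v/R = 0.1742/23.55 = 0.007396 m/d
t = L/v_c = 157/0.007396 = 21230 d
   = 21230/365 = 58.2 yr

58.2 years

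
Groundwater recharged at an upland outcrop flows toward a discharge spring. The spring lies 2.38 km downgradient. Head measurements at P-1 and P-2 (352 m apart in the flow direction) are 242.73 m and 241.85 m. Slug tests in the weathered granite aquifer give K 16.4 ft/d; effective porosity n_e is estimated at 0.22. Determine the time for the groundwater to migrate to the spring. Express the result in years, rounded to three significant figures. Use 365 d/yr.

Hydraulic gradient i = (242.73 − 241.85) / 352 = 0.88 / 352 = 0.002500
K = 16.4 ft/d × 0.3048 = 4.999 m/d
Specific discharge q = 4.999 × 0.002500 = 0.01250 m/d
v_s = q/n_e = 0.01250/0.22 = 0.05680 m/d
L = 2.38 km = 2380 m
t = L / v = 2380 / 0.05680 = 41900 d
   = 41900 / 365 = 115 yr

115 years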